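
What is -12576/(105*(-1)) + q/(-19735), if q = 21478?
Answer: 16395478/138145 ≈ 118.68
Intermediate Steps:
-12576/(105*(-1)) + q/(-19735) = -12576/(105*(-1)) + 21478/(-19735) = -12576/(-105) + 21478*(-1/19735) = -12576*(-1/105) - 21478/19735 = 4192/35 - 21478/19735 = 16395478/138145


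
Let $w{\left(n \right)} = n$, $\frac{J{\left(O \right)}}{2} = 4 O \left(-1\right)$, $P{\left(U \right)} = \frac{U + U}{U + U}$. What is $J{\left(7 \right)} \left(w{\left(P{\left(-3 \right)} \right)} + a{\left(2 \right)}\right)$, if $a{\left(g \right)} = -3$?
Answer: $112$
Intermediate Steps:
$P{\left(U \right)} = 1$ ($P{\left(U \right)} = \frac{2 U}{2 U} = 2 U \frac{1}{2 U} = 1$)
$J{\left(O \right)} = - 8 O$ ($J{\left(O \right)} = 2 \cdot 4 O \left(-1\right) = 2 \left(- 4 O\right) = - 8 O$)
$J{\left(7 \right)} \left(w{\left(P{\left(-3 \right)} \right)} + a{\left(2 \right)}\right) = \left(-8\right) 7 \left(1 - 3\right) = \left(-56\right) \left(-2\right) = 112$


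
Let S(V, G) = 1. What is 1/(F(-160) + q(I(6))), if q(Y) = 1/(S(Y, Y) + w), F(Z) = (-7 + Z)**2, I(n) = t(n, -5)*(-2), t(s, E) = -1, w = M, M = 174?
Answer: 175/4880576 ≈ 3.5856e-5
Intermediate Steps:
w = 174
I(n) = 2 (I(n) = -1*(-2) = 2)
q(Y) = 1/175 (q(Y) = 1/(1 + 174) = 1/175)
1/(F(-160) + q(I(6))) = 1/((-7 - 160)**2 + 1/175) = 1/((-167)**2 + 1/175) = 1/(27889 + 1/175) = 1/(4880576/175) = 175/4880576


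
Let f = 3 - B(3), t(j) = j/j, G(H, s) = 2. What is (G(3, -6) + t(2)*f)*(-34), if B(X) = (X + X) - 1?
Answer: 0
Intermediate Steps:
B(X) = -1 + 2*X (B(X) = 2*X - 1 = -1 + 2*X)
t(j) = 1
f = -2 (f = 3 - (-1 + 2*3) = 3 - (-1 + 6) = 3 - 1*5 = 3 - 5 = -2)
(G(3, -6) + t(2)*f)*(-34) = (2 + 1*(-2))*(-34) = (2 - 2)*(-34) = 0*(-34) = 0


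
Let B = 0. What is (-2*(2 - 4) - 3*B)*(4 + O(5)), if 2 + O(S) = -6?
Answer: -16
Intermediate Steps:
O(S) = -8 (O(S) = -2 - 6 = -8)
(-2*(2 - 4) - 3*B)*(4 + O(5)) = (-2*(2 - 4) - 3*0)*(4 - 8) = (-2*(-2) + 0)*(-4) = (4 + 0)*(-4) = 4*(-4) = -16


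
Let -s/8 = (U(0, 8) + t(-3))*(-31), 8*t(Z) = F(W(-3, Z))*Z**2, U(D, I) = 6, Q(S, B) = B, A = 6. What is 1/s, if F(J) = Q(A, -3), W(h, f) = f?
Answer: 1/651 ≈ 0.0015361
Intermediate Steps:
F(J) = -3
t(Z) = -3*Z**2/8 (t(Z) = (-3*Z**2)/8 = -3*Z**2/8)
s = 651 (s = -8*(6 - 3/8*(-3)**2)*(-31) = -8*(6 - 3/8*9)*(-31) = -8*(6 - 27/8)*(-31) = -21*(-31) = -8*(-651/8) = 651)
1/s = 1/651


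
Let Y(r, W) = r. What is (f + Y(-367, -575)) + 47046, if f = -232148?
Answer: -185469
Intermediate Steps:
(f + Y(-367, -575)) + 47046 = (-232148 - 367) + 47046 = -232515 + 47046 = -185469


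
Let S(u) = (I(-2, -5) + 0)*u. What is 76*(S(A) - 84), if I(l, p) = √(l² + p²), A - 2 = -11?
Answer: -6384 - 684*√29 ≈ -10067.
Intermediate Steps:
A = -9 (A = 2 - 11 = -9)
S(u) = u*√29 (S(u) = (√((-2)² + (-5)²) + 0)*u = (√(4 + 25) + 0)*u = (√29 + 0)*u = √29*u = u*√29)
76*(S(A) - 84) = 76*(-9*√29 - 84) = 76*(-84 - 9*√29) = -6384 - 684*√29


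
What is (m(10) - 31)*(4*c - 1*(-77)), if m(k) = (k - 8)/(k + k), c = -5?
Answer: -17613/10 ≈ -1761.3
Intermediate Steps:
m(k) = (-8 + k)/(2*k) (m(k) = (-8 + k)/((2*k)) = (-8 + k)*(1/(2*k)) = (-8 + k)/(2*k))
(m(10) - 31)*(4*c - 1*(-77)) = ((½)*(-8 + 10)/10 - 31)*(4*(-5) - 1*(-77)) = ((½)*(⅒)*2 - 31)*(-20 + 77) = (⅒ - 31)*57 = -309/10*57 = -17613/10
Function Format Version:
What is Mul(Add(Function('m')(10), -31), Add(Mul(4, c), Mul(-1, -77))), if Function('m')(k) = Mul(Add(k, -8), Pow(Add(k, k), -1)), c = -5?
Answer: Rational(-17613, 10) ≈ -1761.3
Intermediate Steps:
Function('m')(k) = Mul(Rational(1, 2), Pow(k, -1), Add(-8, k)) (Function('m')(k) = Mul(Add(-8, k), Pow(Mul(2, k), -1)) = Mul(Add(-8, k), Mul(Rational(1, 2), Pow(k, -1))) = Mul(Rational(1, 2), Pow(k, -1), Add(-8, k)))
Mul(Add(Function('m')(10), -31), Add(Mul(4, c), Mul(-1, -77))) = Mul(Add(Mul(Rational(1, 2), Pow(10, -1), Add(-8, 10)), -31), Add(Mul(4, -5), Mul(-1, -77))) = Mul(Add(Mul(Rational(1, 2), Rational(1, 10), 2), -31), Add(-20, 77)) = Mul(Add(Rational(1, 10), -31), 57) = Mul(Rational(-309, 10), 57) = Rational(-17613, 10)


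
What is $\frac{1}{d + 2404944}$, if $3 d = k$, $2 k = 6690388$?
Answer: $\frac{3}{10560026} \approx 2.8409 \cdot 10^{-7}$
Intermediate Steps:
$k = 3345194$ ($k = \frac{1}{2} \cdot 6690388 = 3345194$)
$d = \frac{3345194}{3}$ ($d = \frac{1}{3} \cdot 3345194 = \frac{3345194}{3} \approx 1.1151 \cdot 10^{6}$)
$\frac{1}{d + 2404944} = \frac{1}{\frac{3345194}{3} + 2404944} = \frac{1}{\frac{10560026}{3}} = \frac{3}{10560026}$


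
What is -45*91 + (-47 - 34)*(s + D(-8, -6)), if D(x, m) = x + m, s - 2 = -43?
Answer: 360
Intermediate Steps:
s = -41 (s = 2 - 43 = -41)
D(x, m) = m + x
-45*91 + (-47 - 34)*(s + D(-8, -6)) = -45*91 + (-47 - 34)*(-41 + (-6 - 8)) = -4095 - 81*(-41 - 14) = -4095 - 81*(-55) = -4095 + 4455 = 360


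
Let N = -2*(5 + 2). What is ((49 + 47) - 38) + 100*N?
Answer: -1342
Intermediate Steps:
N = -14 (N = -2*7 = -14)
((49 + 47) - 38) + 100*N = ((49 + 47) - 38) + 100*(-14) = (96 - 38) - 1400 = 58 - 1400 = -1342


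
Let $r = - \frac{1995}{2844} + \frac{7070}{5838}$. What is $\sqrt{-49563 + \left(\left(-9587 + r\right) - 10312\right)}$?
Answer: $\frac{i \sqrt{301529898594417}}{65886} \approx 263.56 i$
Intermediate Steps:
$r = \frac{67145}{131772}$ ($r = \left(-1995\right) \frac{1}{2844} + 7070 \cdot \frac{1}{5838} = - \frac{665}{948} + \frac{505}{417} = \frac{67145}{131772} \approx 0.50955$)
$\sqrt{-49563 + \left(\left(-9587 + r\right) - 10312\right)} = \sqrt{-49563 + \left(\left(-9587 + \frac{67145}{131772}\right) - 10312\right)} = \sqrt{-49563 - \frac{2622063883}{131772}} = \sqrt{- \frac{9153079519}{131772}} = \frac{i \sqrt{301529898594417}}{65886}$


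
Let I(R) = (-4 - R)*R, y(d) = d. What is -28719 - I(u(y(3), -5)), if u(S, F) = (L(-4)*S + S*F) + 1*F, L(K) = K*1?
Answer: -27823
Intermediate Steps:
L(K) = K
u(S, F) = F - 4*S + F*S (u(S, F) = (-4*S + S*F) + 1*F = (-4*S + F*S) + F = F - 4*S + F*S)
I(R) = R*(-4 - R)
-28719 - I(u(y(3), -5)) = -28719 - (-1)*(-5 - 4*3 - 5*3)*(4 + (-5 - 4*3 - 5*3)) = -28719 - (-1)*(-5 - 12 - 15)*(4 + (-5 - 12 - 15)) = -28719 - (-1)*(-32)*(4 - 32) = -28719 - (-1)*(-32)*(-28) = -28719 - 1*(-896) = -28719 + 896 = -27823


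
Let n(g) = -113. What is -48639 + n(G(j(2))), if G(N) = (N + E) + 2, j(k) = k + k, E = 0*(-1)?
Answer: -48752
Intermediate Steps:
E = 0
j(k) = 2*k
G(N) = 2 + N (G(N) = (N + 0) + 2 = N + 2 = 2 + N)
-48639 + n(G(j(2))) = -48639 - 113 = -48752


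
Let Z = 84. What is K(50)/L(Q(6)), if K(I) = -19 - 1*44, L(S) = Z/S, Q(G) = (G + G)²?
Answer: -108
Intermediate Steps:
Q(G) = 4*G² (Q(G) = (2*G)² = 4*G²)
L(S) = 84/S
K(I) = -63 (K(I) = -19 - 44 = -63)
K(50)/L(Q(6)) = -63/(84/((4*6²))) = -63/(84/((4*36))) = -63/(84/144) = -63/(84*(1/144)) = -63/7/12 = -63*12/7 = -108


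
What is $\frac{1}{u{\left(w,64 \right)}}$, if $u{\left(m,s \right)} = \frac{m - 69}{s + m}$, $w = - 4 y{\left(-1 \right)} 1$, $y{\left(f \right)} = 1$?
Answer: $- \frac{60}{73} \approx -0.82192$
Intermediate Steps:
$w = -4$ ($w = \left(-4\right) 1 \cdot 1 = \left(-4\right) 1 = -4$)
$u{\left(m,s \right)} = \frac{-69 + m}{m + s}$
$\frac{1}{u{\left(w,64 \right)}} = \frac{1}{\frac{1}{-4 + 64} \left(-69 - 4\right)} = \frac{1}{\frac{1}{60} \left(-73\right)} = \frac{1}{- \frac{73}{60}} = - \frac{60}{73}$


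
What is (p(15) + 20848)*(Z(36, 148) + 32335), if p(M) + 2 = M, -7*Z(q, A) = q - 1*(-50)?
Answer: 4719988999/7 ≈ 6.7428e+8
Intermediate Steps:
Z(q, A) = -50/7 - q/7 (Z(q, A) = -(q - 1*(-50))/7 = -(q + 50)/7 = -(50 + q)/7 = -50/7 - q/7)
p(M) = -2 + M
(p(15) + 20848)*(Z(36, 148) + 32335) = ((-2 + 15) + 20848)*((-50/7 - ⅐*36) + 32335) = (13 + 20848)*((-50/7 - 36/7) + 32335) = 20861*(-86/7 + 32335) = 20861*(226259/7) = 4719988999/7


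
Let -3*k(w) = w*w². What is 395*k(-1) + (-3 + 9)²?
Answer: 503/3 ≈ 167.67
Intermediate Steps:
k(w) = -w³/3 (k(w) = -w*w²/3 = -w³/3)
395*k(-1) + (-3 + 9)² = 395*(-⅓*(-1)³) + (-3 + 9)² = 395*(-⅓*(-1)) + 6² = 395*(⅓) + 36 = 395/3 + 36 = 503/3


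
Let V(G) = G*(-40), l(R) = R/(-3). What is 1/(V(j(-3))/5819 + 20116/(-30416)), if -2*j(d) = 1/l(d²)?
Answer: -132743028/87943333 ≈ -1.5094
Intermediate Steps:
l(R) = -R/3 (l(R) = R*(-⅓) = -R/3)
j(d) = 3/(2*d²) (j(d) = -(-3/d²)/2 = -(-3)/(2*d²) = 3/(2*d²))
V(G) = -40*G
1/(V(j(-3))/5819 + 20116/(-30416)) = 1/(-60/(-3)²/5819 + 20116/(-30416)) = 1/(-60/9*(1/5819) + 20116*(-1/30416)) = 1/(-40*⅙*(1/5819) - 5029/7604) = 1/(-20/3*1/5819 - 5029/7604) = 1/(-20/17457 - 5029/7604) = 1/(-87943333/132743028) = -132743028/87943333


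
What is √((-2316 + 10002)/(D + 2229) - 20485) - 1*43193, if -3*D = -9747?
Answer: -43193 + 2*I*√4268622853/913 ≈ -43193.0 + 143.12*I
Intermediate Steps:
D = 3249 (D = -⅓*(-9747) = 3249)
√((-2316 + 10002)/(D + 2229) - 20485) - 1*43193 = √((-2316 + 10002)/(3249 + 2229) - 20485) - 1*43193 = √(7686/5478 - 20485) - 43193 = √(7686*(1/5478) - 20485) - 43193 = √(1281/913 - 20485) - 43193 = √(-18701524/913) - 43193 = 2*I*√4268622853/913 - 43193 = -43193 + 2*I*√4268622853/913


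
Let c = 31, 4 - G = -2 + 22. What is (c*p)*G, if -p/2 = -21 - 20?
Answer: -40672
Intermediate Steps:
G = -16 (G = 4 - (-2 + 22) = 4 - 1*20 = 4 - 20 = -16)
p = 82 (p = -2*(-21 - 20) = -2*(-41) = 82)
(c*p)*G = (31*82)*(-16) = 2542*(-16) = -40672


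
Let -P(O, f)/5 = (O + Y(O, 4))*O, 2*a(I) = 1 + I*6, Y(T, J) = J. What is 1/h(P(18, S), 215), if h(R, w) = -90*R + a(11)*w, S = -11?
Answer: 2/370805 ≈ 5.3937e-6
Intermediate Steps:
a(I) = ½ + 3*I (a(I) = (1 + I*6)/2 = (1 + 6*I)/2 = ½ + 3*I)
P(O, f) = -5*O*(4 + O) (P(O, f) = -5*(O + 4)*O = -5*(4 + O)*O = -5*O*(4 + O))
h(R, w) = -90*R + 67*w/2 (h(R, w) = -90*R + (½ + 3*11)*w = -90*R + (½ + 33)*w = -90*R + 67*w/2)
1/h(P(18, S), 215) = 1/(-(-450)*18*(4 + 18) + (67/2)*215) = 1/(-(-450)*18*22 + 14405/2) = 1/(-90*(-1980) + 14405/2) = 1/(178200 + 14405/2) = 1/(370805/2) = 2/370805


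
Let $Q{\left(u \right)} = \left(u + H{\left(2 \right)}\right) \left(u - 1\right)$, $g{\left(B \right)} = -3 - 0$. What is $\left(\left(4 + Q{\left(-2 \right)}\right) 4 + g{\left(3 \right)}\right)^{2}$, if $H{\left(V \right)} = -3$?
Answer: $5329$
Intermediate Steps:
$g{\left(B \right)} = -3$ ($g{\left(B \right)} = -3 + 0 = -3$)
$Q{\left(u \right)} = \left(-1 + u\right) \left(-3 + u\right)$ ($Q{\left(u \right)} = \left(u - 3\right) \left(u - 1\right) = \left(-3 + u\right) \left(-1 + u\right) = \left(-1 + u\right) \left(-3 + u\right)$)
$\left(\left(4 + Q{\left(-2 \right)}\right) 4 + g{\left(3 \right)}\right)^{2} = \left(\left(4 + \left(3 + \left(-2\right)^{2} - -8\right)\right) 4 - 3\right)^{2} = \left(\left(4 + \left(3 + 4 + 8\right)\right) 4 - 3\right)^{2} = \left(\left(4 + 15\right) 4 - 3\right)^{2} = \left(19 \cdot 4 - 3\right)^{2} = \left(76 - 3\right)^{2} = 73^{2} = 5329$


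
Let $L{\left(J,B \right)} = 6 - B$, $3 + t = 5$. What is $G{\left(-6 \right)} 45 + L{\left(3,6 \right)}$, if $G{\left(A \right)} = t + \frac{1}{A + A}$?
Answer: $\frac{345}{4} \approx 86.25$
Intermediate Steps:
$t = 2$ ($t = -3 + 5 = 2$)
$G{\left(A \right)} = 2 + \frac{1}{2 A}$ ($G{\left(A \right)} = 2 + \frac{1}{A + A} = 2 + \frac{1}{2 A}$)
$G{\left(-6 \right)} 45 + L{\left(3,6 \right)} = \left(2 + \frac{1}{2 \left(-6\right)}\right) 45 + \left(6 - 6\right) = \left(2 + \frac{1}{2} \left(- \frac{1}{6}\right)\right) 45 + \left(6 - 6\right) = \left(2 - \frac{1}{12}\right) 45 + 0 = \frac{23}{12} \cdot 45 + 0 = \frac{345}{4} + 0 = \frac{345}{4}$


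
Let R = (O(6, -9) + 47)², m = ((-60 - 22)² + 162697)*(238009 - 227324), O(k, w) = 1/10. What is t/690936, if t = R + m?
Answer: 181026560341/69093600 ≈ 2620.0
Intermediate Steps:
O(k, w) = ⅒
m = 1810263385 (m = ((-82)² + 162697)*10685 = (6724 + 162697)*10685 = 169421*10685 = 1810263385)
R = 221841/100 (R = (⅒ + 47)² = (471/10)² = 221841/100 ≈ 2218.4)
t = 181026560341/100 (t = 221841/100 + 1810263385 = 181026560341/100 ≈ 1.8103e+9)
t/690936 = (181026560341/100)/690936 = (181026560341/100)*(1/690936) = 181026560341/69093600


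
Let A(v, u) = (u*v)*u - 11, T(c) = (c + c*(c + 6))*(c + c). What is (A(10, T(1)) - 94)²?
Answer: 6027025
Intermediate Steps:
T(c) = 2*c*(c + c*(6 + c)) (T(c) = (c + c*(6 + c))*(2*c) = 2*c*(c + c*(6 + c)))
A(v, u) = -11 + v*u² (A(v, u) = v*u² - 11 = -11 + v*u²)
(A(10, T(1)) - 94)² = ((-11 + 10*(2*1²*(7 + 1))²) - 94)² = ((-11 + 10*(2*1*8)²) - 94)² = ((-11 + 10*16²) - 94)² = ((-11 + 10*256) - 94)² = ((-11 + 2560) - 94)² = (2549 - 94)² = 2455² = 6027025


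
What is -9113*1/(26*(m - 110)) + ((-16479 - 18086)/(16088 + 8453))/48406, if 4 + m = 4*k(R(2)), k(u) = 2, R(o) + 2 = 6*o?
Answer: 416366378033/125920754476 ≈ 3.3066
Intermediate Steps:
R(o) = -2 + 6*o
m = 4 (m = -4 + 4*2 = -4 + 8 = 4)
-9113*1/(26*(m - 110)) + ((-16479 - 18086)/(16088 + 8453))/48406 = -9113*1/(26*(4 - 110)) + ((-16479 - 18086)/(16088 + 8453))/48406 = -9113/(26*(-106)) - 34565/24541*(1/48406) = -9113/(-2756) - 34565*1/24541*(1/48406) = -9113*(-1/2756) - 34565/24541*1/48406 = 701/212 - 34565/1187931646 = 416366378033/125920754476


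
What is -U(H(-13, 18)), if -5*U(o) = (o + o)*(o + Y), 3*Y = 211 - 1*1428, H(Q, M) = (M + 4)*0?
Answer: 0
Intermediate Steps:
H(Q, M) = 0 (H(Q, M) = (4 + M)*0 = 0)
Y = -1217/3 (Y = (211 - 1*1428)/3 = (211 - 1428)/3 = (⅓)*(-1217) = -1217/3 ≈ -405.67)
U(o) = -2*o*(-1217/3 + o)/5 (U(o) = -(o + o)*(o - 1217/3)/5 = -2*o*(-1217/3 + o)/5)
-U(H(-13, 18)) = -2*0*(1217 - 3*0)/15 = -2*0*(1217 + 0)/15 = -2*0*1217/15 = -1*0 = 0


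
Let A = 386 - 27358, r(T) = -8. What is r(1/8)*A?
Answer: 215776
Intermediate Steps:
A = -26972
r(1/8)*A = -8*(-26972) = 215776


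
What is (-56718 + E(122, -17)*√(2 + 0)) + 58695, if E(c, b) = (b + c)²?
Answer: 1977 + 11025*√2 ≈ 17569.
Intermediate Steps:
(-56718 + E(122, -17)*√(2 + 0)) + 58695 = (-56718 + (-17 + 122)²*√(2 + 0)) + 58695 = (-56718 + 105²*√2) + 58695 = (-56718 + 11025*√2) + 58695 = 1977 + 11025*√2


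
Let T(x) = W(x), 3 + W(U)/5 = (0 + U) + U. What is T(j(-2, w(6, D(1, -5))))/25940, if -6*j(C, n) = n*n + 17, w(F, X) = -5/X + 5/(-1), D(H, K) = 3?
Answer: -317/70038 ≈ -0.0045261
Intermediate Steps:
w(F, X) = -5 - 5/X (w(F, X) = -5/X + 5*(-1) = -5/X - 5 = -5 - 5/X)
j(C, n) = -17/6 - n²/6 (j(C, n) = -(n*n + 17)/6 = -(n² + 17)/6 = -(17 + n²)/6 = -17/6 - n²/6)
W(U) = -15 + 10*U (W(U) = -15 + 5*((0 + U) + U) = -15 + 5*(U + U) = -15 + 5*(2*U) = -15 + 10*U)
T(x) = -15 + 10*x
T(j(-2, w(6, D(1, -5))))/25940 = (-15 + 10*(-17/6 - (-5 - 5/3)²/6))/25940 = (-15 + 10*(-17/6 - (-5 - 5*⅓)²/6))*(1/25940) = (-15 + 10*(-17/6 - (-5 - 5/3)²/6))*(1/25940) = (-15 + 10*(-17/6 - (-20/3)²/6))*(1/25940) = (-15 + 10*(-17/6 - ⅙*400/9))*(1/25940) = (-15 + 10*(-17/6 - 200/27))*(1/25940) = (-15 + 10*(-553/54))*(1/25940) = (-15 - 2765/27)*(1/25940) = -3170/27*1/25940 = -317/70038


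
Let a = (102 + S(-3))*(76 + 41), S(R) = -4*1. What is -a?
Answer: -11466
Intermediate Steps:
S(R) = -4
a = 11466 (a = (102 - 4)*(76 + 41) = 98*117 = 11466)
-a = -1*11466 = -11466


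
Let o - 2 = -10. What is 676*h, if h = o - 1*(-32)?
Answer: 16224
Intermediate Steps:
o = -8 (o = 2 - 10 = -8)
h = 24 (h = -8 - 1*(-32) = -8 + 32 = 24)
676*h = 676*24 = 16224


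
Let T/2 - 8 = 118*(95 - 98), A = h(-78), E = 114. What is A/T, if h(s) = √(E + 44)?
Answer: -√158/692 ≈ -0.018164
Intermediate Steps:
h(s) = √158 (h(s) = √(114 + 44) = √158)
A = √158 ≈ 12.570
T = -692 (T = 16 + 2*(118*(95 - 98)) = 16 + 2*(118*(-3)) = 16 + 2*(-354) = 16 - 708 = -692)
A/T = √158/(-692) = √158*(-1/692) = -√158/692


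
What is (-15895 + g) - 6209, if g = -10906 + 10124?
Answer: -22886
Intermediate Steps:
g = -782
(-15895 + g) - 6209 = (-15895 - 782) - 6209 = -16677 - 6209 = -22886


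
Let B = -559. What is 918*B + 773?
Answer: -512389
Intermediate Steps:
918*B + 773 = 918*(-559) + 773 = -513162 + 773 = -512389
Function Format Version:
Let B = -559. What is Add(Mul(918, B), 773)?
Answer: -512389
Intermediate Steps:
Add(Mul(918, B), 773) = Add(Mul(918, -559), 773) = Add(-513162, 773) = -512389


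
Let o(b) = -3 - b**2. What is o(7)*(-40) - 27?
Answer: 2053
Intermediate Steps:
o(b) = -3 - b**2
o(7)*(-40) - 27 = (-3 - 1*7**2)*(-40) - 27 = (-3 - 1*49)*(-40) - 27 = (-3 - 49)*(-40) - 27 = -52*(-40) - 27 = 2080 - 27 = 2053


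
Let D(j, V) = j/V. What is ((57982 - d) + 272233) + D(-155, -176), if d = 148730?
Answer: 31941515/176 ≈ 1.8149e+5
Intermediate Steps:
((57982 - d) + 272233) + D(-155, -176) = ((57982 - 1*148730) + 272233) - 155/(-176) = ((57982 - 148730) + 272233) - 155*(-1/176) = (-90748 + 272233) + 155/176 = 181485 + 155/176 = 31941515/176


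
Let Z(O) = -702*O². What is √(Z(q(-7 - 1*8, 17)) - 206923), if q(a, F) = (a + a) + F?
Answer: I*√325561 ≈ 570.58*I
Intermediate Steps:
q(a, F) = F + 2*a (q(a, F) = 2*a + F = F + 2*a)
√(Z(q(-7 - 1*8, 17)) - 206923) = √(-702*(17 + 2*(-7 - 1*8))² - 206923) = √(-702*(17 + 2*(-7 - 8))² - 206923) = √(-702*(17 + 2*(-15))² - 206923) = √(-702*(17 - 30)² - 206923) = √(-702*(-13)² - 206923) = √(-702*169 - 206923) = √(-118638 - 206923) = √(-325561) = I*√325561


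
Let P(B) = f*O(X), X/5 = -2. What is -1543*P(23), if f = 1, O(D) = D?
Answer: 15430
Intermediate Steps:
X = -10 (X = 5*(-2) = -10)
P(B) = -10 (P(B) = 1*(-10) = -10)
-1543*P(23) = -1543*(-10) = 15430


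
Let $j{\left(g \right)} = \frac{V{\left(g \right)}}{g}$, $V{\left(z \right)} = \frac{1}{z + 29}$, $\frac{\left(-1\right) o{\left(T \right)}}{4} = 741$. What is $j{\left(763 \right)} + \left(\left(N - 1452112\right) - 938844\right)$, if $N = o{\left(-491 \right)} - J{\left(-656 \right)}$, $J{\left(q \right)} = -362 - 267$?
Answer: $- \frac{1446256178135}{604296} \approx -2.3933 \cdot 10^{6}$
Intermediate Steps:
$o{\left(T \right)} = -2964$ ($o{\left(T \right)} = \left(-4\right) 741 = -2964$)
$J{\left(q \right)} = -629$
$V{\left(z \right)} = \frac{1}{29 + z}$
$N = -2335$ ($N = -2964 - -629 = -2964 + 629 = -2335$)
$j{\left(g \right)} = \frac{1}{g \left(29 + g\right)}$ ($j{\left(g \right)} = \frac{1}{\left(29 + g\right) g} = \frac{1}{g \left(29 + g\right)}$)
$j{\left(763 \right)} + \left(\left(N - 1452112\right) - 938844\right) = \frac{1}{763 \left(29 + 763\right)} - 2393291 = \frac{1}{763 \cdot 792} - 2393291 = \frac{1}{763} \cdot \frac{1}{792} - 2393291 = \frac{1}{604296} - 2393291 = - \frac{1446256178135}{604296}$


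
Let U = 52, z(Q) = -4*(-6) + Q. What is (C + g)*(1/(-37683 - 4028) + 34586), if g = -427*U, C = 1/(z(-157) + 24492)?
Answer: -780264075946126575/1016038249 ≈ -7.6795e+8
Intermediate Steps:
z(Q) = 24 + Q
C = 1/24359 (C = 1/((24 - 157) + 24492) = 1/(-133 + 24492) = 1/24359 ≈ 4.1053e-5)
g = -22204 (g = -427*52 = -22204)
(C + g)*(1/(-37683 - 4028) + 34586) = (1/24359 - 22204)*(1/(-37683 - 4028) + 34586) = -540867235*(1/(-41711) + 34586)/24359 = -540867235*(-1/41711 + 34586)/24359 = -540867235/24359*1442616645/41711 = -780264075946126575/1016038249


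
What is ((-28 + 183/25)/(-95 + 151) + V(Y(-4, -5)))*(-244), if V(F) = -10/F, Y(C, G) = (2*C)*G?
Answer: 52887/350 ≈ 151.11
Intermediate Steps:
Y(C, G) = 2*C*G
((-28 + 183/25)/(-95 + 151) + V(Y(-4, -5)))*(-244) = ((-28 + 183/25)/(-95 + 151) - 10/(2*(-4)*(-5)))*(-244) = ((-28 + 183*(1/25))/56 - 10/40)*(-244) = ((-28 + 183/25)*(1/56) - 10*1/40)*(-244) = (-517/25*1/56 - ¼)*(-244) = (-517/1400 - ¼)*(-244) = -867/1400*(-244) = 52887/350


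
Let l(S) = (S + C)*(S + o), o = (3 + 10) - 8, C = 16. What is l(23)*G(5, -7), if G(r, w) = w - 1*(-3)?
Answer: -4368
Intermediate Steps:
G(r, w) = 3 + w (G(r, w) = w + 3 = 3 + w)
o = 5 (o = 13 - 8 = 5)
l(S) = (5 + S)*(16 + S) (l(S) = (S + 16)*(S + 5) = (16 + S)*(5 + S) = (5 + S)*(16 + S))
l(23)*G(5, -7) = (80 + 23**2 + 21*23)*(3 - 7) = (80 + 529 + 483)*(-4) = 1092*(-4) = -4368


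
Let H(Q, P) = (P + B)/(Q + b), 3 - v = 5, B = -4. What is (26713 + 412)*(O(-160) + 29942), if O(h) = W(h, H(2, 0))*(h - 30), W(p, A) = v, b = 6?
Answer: 822484250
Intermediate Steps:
v = -2 (v = 3 - 1*5 = 3 - 5 = -2)
H(Q, P) = (-4 + P)/(6 + Q) (H(Q, P) = (P - 4)/(Q + 6) = (-4 + P)/(6 + Q))
W(p, A) = -2
O(h) = 60 - 2*h (O(h) = -2*(h - 30) = -2*(-30 + h) = 60 - 2*h)
(26713 + 412)*(O(-160) + 29942) = (26713 + 412)*((60 - 2*(-160)) + 29942) = 27125*((60 + 320) + 29942) = 27125*(380 + 29942) = 27125*30322 = 822484250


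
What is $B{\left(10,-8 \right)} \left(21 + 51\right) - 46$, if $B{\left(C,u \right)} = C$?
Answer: $674$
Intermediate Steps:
$B{\left(10,-8 \right)} \left(21 + 51\right) - 46 = 10 \left(21 + 51\right) - 46 = 10 \cdot 72 - 46 = 720 - 46 = 674$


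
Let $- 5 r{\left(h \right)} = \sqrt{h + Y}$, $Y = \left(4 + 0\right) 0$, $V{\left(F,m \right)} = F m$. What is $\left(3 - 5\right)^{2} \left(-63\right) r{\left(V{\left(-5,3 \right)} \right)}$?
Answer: $\frac{252 i \sqrt{15}}{5} \approx 195.2 i$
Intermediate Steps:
$Y = 0$ ($Y = 4 \cdot 0 = 0$)
$r{\left(h \right)} = - \frac{\sqrt{h}}{5}$ ($r{\left(h \right)} = - \frac{\sqrt{h + 0}}{5} = - \frac{\sqrt{h}}{5}$)
$\left(3 - 5\right)^{2} \left(-63\right) r{\left(V{\left(-5,3 \right)} \right)} = \left(3 - 5\right)^{2} \left(-63\right) \left(- \frac{\sqrt{\left(-5\right) 3}}{5}\right) = \left(-2\right)^{2} \left(-63\right) \left(- \frac{\sqrt{-15}}{5}\right) = 4 \left(-63\right) \left(- \frac{i \sqrt{15}}{5}\right) = - 252 \left(- \frac{i \sqrt{15}}{5}\right) = \frac{252 i \sqrt{15}}{5}$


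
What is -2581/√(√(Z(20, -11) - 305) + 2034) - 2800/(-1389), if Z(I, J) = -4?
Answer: 2800/1389 - 2581/√(2034 + I*√309) ≈ -55.211 + 0.24728*I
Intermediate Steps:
-2581/√(√(Z(20, -11) - 305) + 2034) - 2800/(-1389) = -2581/√(√(-4 - 305) + 2034) - 2800/(-1389) = -2581/√(√(-309) + 2034) - 2800*(-1/1389) = -2581/√(I*√309 + 2034) + 2800/1389 = -2581/√(2034 + I*√309) + 2800/1389 = 2800/1389 - 2581/√(2034 + I*√309)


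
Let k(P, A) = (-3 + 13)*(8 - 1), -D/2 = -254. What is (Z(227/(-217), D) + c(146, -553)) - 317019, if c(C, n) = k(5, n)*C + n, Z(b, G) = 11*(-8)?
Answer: -307440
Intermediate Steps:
D = 508 (D = -2*(-254) = 508)
k(P, A) = 70 (k(P, A) = 10*7 = 70)
Z(b, G) = -88
c(C, n) = n + 70*C (c(C, n) = 70*C + n = n + 70*C)
(Z(227/(-217), D) + c(146, -553)) - 317019 = (-88 + (-553 + 70*146)) - 317019 = (-88 + (-553 + 10220)) - 317019 = (-88 + 9667) - 317019 = 9579 - 317019 = -307440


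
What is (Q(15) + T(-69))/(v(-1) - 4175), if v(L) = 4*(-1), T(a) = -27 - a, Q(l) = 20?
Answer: -62/4179 ≈ -0.014836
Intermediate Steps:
v(L) = -4
(Q(15) + T(-69))/(v(-1) - 4175) = (20 + (-27 - 1*(-69)))/(-4 - 4175) = (20 + (-27 + 69))/(-4179) = (20 + 42)*(-1/4179) = 62*(-1/4179) = -62/4179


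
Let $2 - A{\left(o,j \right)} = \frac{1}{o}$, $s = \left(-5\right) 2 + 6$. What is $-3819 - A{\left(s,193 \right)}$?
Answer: $- \frac{15285}{4} \approx -3821.3$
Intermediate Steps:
$s = -4$ ($s = -10 + 6 = -4$)
$A{\left(o,j \right)} = 2 - \frac{1}{o}$
$-3819 - A{\left(s,193 \right)} = -3819 - \left(2 - \frac{1}{-4}\right) = -3819 - \left(2 - - \frac{1}{4}\right) = -3819 - \left(2 + \frac{1}{4}\right) = -3819 - \frac{9}{4} = - \frac{15285}{4}$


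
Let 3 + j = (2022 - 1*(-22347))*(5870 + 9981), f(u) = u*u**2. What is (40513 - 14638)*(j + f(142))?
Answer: 10068901866000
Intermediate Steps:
f(u) = u**3
j = 386273016 (j = -3 + (2022 - 1*(-22347))*(5870 + 9981) = -3 + (2022 + 22347)*15851 = -3 + 24369*15851 = -3 + 386273019 = 386273016)
(40513 - 14638)*(j + f(142)) = (40513 - 14638)*(386273016 + 142**3) = 25875*(386273016 + 2863288) = 25875*389136304 = 10068901866000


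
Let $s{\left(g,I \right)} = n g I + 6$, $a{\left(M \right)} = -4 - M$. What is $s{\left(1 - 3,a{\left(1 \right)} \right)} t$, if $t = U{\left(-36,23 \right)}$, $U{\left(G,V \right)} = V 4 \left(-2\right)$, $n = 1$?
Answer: $-2944$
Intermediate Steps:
$U{\left(G,V \right)} = - 8 V$ ($U{\left(G,V \right)} = 4 V \left(-2\right) = - 8 V$)
$t = -184$ ($t = \left(-8\right) 23 = -184$)
$s{\left(g,I \right)} = 6 + I g$ ($s{\left(g,I \right)} = 1 g I + 6 = g I + 6 = I g + 6 = 6 + I g$)
$s{\left(1 - 3,a{\left(1 \right)} \right)} t = \left(6 + \left(-4 - 1\right) \left(1 - 3\right)\right) \left(-184\right) = \left(6 + \left(-4 - 1\right) \left(-2\right)\right) \left(-184\right) = \left(6 - -10\right) \left(-184\right) = \left(6 + 10\right) \left(-184\right) = 16 \left(-184\right) = -2944$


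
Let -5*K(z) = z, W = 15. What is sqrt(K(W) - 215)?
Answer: I*sqrt(218) ≈ 14.765*I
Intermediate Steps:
K(z) = -z/5
sqrt(K(W) - 215) = sqrt(-1/5*15 - 215) = sqrt(-3 - 215) = sqrt(-218) = I*sqrt(218)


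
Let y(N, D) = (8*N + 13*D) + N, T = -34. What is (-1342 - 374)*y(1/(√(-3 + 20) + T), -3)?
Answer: 4514796/67 + 15444*√17/1139 ≈ 67441.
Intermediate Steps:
y(N, D) = 9*N + 13*D
(-1342 - 374)*y(1/(√(-3 + 20) + T), -3) = (-1342 - 374)*(9/(√(-3 + 20) - 34) + 13*(-3)) = -1716*(9/(√17 - 34) - 39) = -1716*(9/(-34 + √17) - 39) = -1716*(-39 + 9/(-34 + √17)) = 66924 - 15444/(-34 + √17)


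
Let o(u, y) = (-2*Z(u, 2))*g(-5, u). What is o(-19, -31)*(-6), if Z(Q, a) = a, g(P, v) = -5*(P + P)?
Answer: 1200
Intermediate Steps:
g(P, v) = -10*P
o(u, y) = -200 (o(u, y) = (-2*2)*(-10*(-5)) = -4*50 = -200)
o(-19, -31)*(-6) = -200*(-6) = 1200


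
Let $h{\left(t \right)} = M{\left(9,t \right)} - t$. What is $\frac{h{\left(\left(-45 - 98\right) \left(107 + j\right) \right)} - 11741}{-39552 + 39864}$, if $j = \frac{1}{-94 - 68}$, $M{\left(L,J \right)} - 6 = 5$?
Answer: $\frac{578359}{50544} \approx 11.443$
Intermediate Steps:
$M{\left(L,J \right)} = 11$ ($M{\left(L,J \right)} = 6 + 5 = 11$)
$j = - \frac{1}{162}$ ($j = \frac{1}{-162} = - \frac{1}{162} \approx -0.0061728$)
$h{\left(t \right)} = 11 - t$
$\frac{h{\left(\left(-45 - 98\right) \left(107 + j\right) \right)} - 11741}{-39552 + 39864} = \frac{\left(11 - \left(-45 - 98\right) \left(107 - \frac{1}{162}\right)\right) - 11741}{-39552 + 39864} = \frac{\left(11 - \left(-143\right) \frac{17333}{162}\right) - 11741}{312} = \left(\left(11 - - \frac{2478619}{162}\right) - 11741\right) \frac{1}{312} = \left(\left(11 + \frac{2478619}{162}\right) - 11741\right) \frac{1}{312} = \left(\frac{2480401}{162} - 11741\right) \frac{1}{312} = \frac{578359}{162} \cdot \frac{1}{312} = \frac{578359}{50544}$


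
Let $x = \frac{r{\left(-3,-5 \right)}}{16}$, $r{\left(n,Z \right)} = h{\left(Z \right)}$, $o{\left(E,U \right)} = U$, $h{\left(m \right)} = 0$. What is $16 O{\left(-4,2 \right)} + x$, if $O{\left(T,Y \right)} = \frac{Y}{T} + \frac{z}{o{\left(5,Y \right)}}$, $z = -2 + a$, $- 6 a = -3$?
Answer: $-20$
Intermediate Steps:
$a = \frac{1}{2}$ ($a = \left(- \frac{1}{6}\right) \left(-3\right) = \frac{1}{2} \approx 0.5$)
$r{\left(n,Z \right)} = 0$
$z = - \frac{3}{2}$ ($z = -2 + \frac{1}{2} = - \frac{3}{2} \approx -1.5$)
$O{\left(T,Y \right)} = - \frac{3}{2 Y} + \frac{Y}{T}$ ($O{\left(T,Y \right)} = \frac{Y}{T} - \frac{3}{2 Y} = - \frac{3}{2 Y} + \frac{Y}{T}$)
$x = 0$ ($x = \frac{0}{16} = 0 \cdot \frac{1}{16} = 0$)
$16 O{\left(-4,2 \right)} + x = 16 \left(- \frac{3}{2 \cdot 2} + \frac{2}{-4}\right) + 0 = 16 \left(\left(- \frac{3}{2}\right) \frac{1}{2} + 2 \left(- \frac{1}{4}\right)\right) + 0 = 16 \left(- \frac{3}{4} - \frac{1}{2}\right) + 0 = 16 \left(- \frac{5}{4}\right) + 0 = -20 + 0 = -20$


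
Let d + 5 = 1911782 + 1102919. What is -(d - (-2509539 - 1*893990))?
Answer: -6418225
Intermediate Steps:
d = 3014696 (d = -5 + (1911782 + 1102919) = -5 + 3014701 = 3014696)
-(d - (-2509539 - 1*893990)) = -(3014696 - (-2509539 - 1*893990)) = -(3014696 - (-2509539 - 893990)) = -(3014696 - 1*(-3403529)) = -(3014696 + 3403529) = -1*6418225 = -6418225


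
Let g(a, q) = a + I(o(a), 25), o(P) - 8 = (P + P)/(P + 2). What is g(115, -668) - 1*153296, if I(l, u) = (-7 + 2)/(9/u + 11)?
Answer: -43503529/284 ≈ -1.5318e+5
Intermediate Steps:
o(P) = 8 + 2*P/(2 + P) (o(P) = 8 + (P + P)/(P + 2) = 8 + (2*P)/(2 + P) = 8 + 2*P/(2 + P))
I(l, u) = -5/(11 + 9/u)
g(a, q) = -125/284 + a (g(a, q) = a - 5*25/(9 + 11*25) = a - 5*25/(9 + 275) = a - 5*25/284 = a - 5*25*1/284 = a - 125/284 = -125/284 + a)
g(115, -668) - 1*153296 = (-125/284 + 115) - 1*153296 = 32535/284 - 153296 = -43503529/284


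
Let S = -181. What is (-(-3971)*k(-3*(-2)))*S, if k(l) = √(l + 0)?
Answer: -718751*√6 ≈ -1.7606e+6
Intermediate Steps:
k(l) = √l
(-(-3971)*k(-3*(-2)))*S = -(-3971)*√(-3*(-2))*(-181) = -(-3971)*√6*(-181) = (3971*√6)*(-181) = -718751*√6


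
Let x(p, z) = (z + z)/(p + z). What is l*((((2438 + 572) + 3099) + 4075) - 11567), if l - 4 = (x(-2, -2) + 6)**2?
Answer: -73299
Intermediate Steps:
x(p, z) = 2*z/(p + z) (x(p, z) = (2*z)/(p + z) = 2*z/(p + z))
l = 53 (l = 4 + (2*(-2)/(-2 - 2) + 6)**2 = 4 + (2*(-2)/(-4) + 6)**2 = 4 + (2*(-2)*(-1/4) + 6)**2 = 4 + (1 + 6)**2 = 4 + 7**2 = 4 + 49 = 53)
l*((((2438 + 572) + 3099) + 4075) - 11567) = 53*((((2438 + 572) + 3099) + 4075) - 11567) = 53*(((3010 + 3099) + 4075) - 11567) = 53*((6109 + 4075) - 11567) = 53*(10184 - 11567) = 53*(-1383) = -73299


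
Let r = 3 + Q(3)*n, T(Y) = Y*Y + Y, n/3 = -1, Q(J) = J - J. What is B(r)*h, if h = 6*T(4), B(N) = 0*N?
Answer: 0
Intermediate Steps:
Q(J) = 0
n = -3 (n = 3*(-1) = -3)
T(Y) = Y + Y**2 (T(Y) = Y**2 + Y = Y + Y**2)
r = 3 (r = 3 + 0*(-3) = 3 + 0 = 3)
B(N) = 0
h = 120 (h = 6*(4*(1 + 4)) = 6*(4*5) = 6*20 = 120)
B(r)*h = 0*120 = 0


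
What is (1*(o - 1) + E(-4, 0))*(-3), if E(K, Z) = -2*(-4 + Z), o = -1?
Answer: -18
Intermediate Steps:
E(K, Z) = 8 - 2*Z
(1*(o - 1) + E(-4, 0))*(-3) = (1*(-1 - 1) + (8 - 2*0))*(-3) = (1*(-2) + (8 + 0))*(-3) = (-2 + 8)*(-3) = 6*(-3) = -18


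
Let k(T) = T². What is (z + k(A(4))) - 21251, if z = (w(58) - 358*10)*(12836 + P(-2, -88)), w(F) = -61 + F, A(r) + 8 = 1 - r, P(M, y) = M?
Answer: -46005352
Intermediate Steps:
A(r) = -7 - r (A(r) = -8 + (1 - r) = -7 - r)
z = -45984222 (z = ((-61 + 58) - 358*10)*(12836 - 2) = (-3 - 3580)*12834 = -3583*12834 = -45984222)
(z + k(A(4))) - 21251 = (-45984222 + (-7 - 1*4)²) - 21251 = (-45984222 + (-7 - 4)²) - 21251 = (-45984222 + (-11)²) - 21251 = (-45984222 + 121) - 21251 = -45984101 - 21251 = -46005352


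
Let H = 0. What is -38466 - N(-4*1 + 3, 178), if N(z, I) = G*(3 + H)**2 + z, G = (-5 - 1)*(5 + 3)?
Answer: -38033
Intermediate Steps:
G = -48 (G = -6*8 = -48)
N(z, I) = -432 + z (N(z, I) = -48*(3 + 0)**2 + z = -48*3**2 + z = -48*9 + z = -432 + z)
-38466 - N(-4*1 + 3, 178) = -38466 - (-432 + (-4*1 + 3)) = -38466 - (-432 + (-4 + 3)) = -38466 - (-432 - 1) = -38466 - 1*(-433) = -38466 + 433 = -38033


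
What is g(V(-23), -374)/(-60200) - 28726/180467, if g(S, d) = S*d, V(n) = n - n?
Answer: -28726/180467 ≈ -0.15918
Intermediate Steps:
V(n) = 0
g(V(-23), -374)/(-60200) - 28726/180467 = (0*(-374))/(-60200) - 28726/180467 = 0*(-1/60200) - 28726*1/180467 = 0 - 28726/180467 = -28726/180467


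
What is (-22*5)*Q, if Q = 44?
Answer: -4840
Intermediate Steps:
(-22*5)*Q = -22*5*44 = -110*44 = -4840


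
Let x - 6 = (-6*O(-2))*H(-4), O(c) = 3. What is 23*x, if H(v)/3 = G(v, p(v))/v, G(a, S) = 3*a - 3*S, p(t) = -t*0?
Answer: -3588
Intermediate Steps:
p(t) = 0 (p(t) = -1*0 = 0)
G(a, S) = -3*S + 3*a
H(v) = 9 (H(v) = 3*((-3*0 + 3*v)/v) = 3*((0 + 3*v)/v) = 3*((3*v)/v) = 3*3 = 9)
x = -156 (x = 6 - 6*3*9 = 6 - 18*9 = 6 - 162 = -156)
23*x = 23*(-156) = -3588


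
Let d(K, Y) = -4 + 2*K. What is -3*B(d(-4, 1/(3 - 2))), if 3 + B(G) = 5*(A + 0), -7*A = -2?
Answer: 33/7 ≈ 4.7143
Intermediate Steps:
A = 2/7 (A = -⅐*(-2) = 2/7 ≈ 0.28571)
B(G) = -11/7 (B(G) = -3 + 5*(2/7 + 0) = -3 + 5*(2/7) = -3 + 10/7 = -11/7)
-3*B(d(-4, 1/(3 - 2))) = -3*(-11/7) = 33/7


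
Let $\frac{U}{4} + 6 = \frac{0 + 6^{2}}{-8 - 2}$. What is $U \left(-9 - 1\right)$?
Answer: $384$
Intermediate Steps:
$U = - \frac{192}{5}$ ($U = -24 + 4 \frac{0 + 6^{2}}{-8 - 2} = -24 + 4 \frac{0 + 36}{-10} = -24 + 4 \cdot 36 \left(- \frac{1}{10}\right) = -24 + 4 \left(- \frac{18}{5}\right) = -24 - \frac{72}{5} = - \frac{192}{5} \approx -38.4$)
$U \left(-9 - 1\right) = - \frac{192 \left(-9 - 1\right)}{5} = \left(- \frac{192}{5}\right) \left(-10\right) = 384$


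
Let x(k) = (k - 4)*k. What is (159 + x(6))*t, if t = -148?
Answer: -25308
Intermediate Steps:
x(k) = k*(-4 + k) (x(k) = (-4 + k)*k = k*(-4 + k))
(159 + x(6))*t = (159 + 6*(-4 + 6))*(-148) = (159 + 6*2)*(-148) = (159 + 12)*(-148) = 171*(-148) = -25308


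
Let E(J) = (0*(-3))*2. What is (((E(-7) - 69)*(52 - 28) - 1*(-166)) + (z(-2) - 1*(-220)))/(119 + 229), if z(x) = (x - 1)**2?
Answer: -1261/348 ≈ -3.6236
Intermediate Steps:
E(J) = 0 (E(J) = 0*2 = 0)
z(x) = (-1 + x)**2
(((E(-7) - 69)*(52 - 28) - 1*(-166)) + (z(-2) - 1*(-220)))/(119 + 229) = (((0 - 69)*(52 - 28) - 1*(-166)) + ((-1 - 2)**2 - 1*(-220)))/(119 + 229) = ((-69*24 + 166) + ((-3)**2 + 220))/348 = ((-1656 + 166) + (9 + 220))*(1/348) = (-1490 + 229)*(1/348) = -1261*1/348 = -1261/348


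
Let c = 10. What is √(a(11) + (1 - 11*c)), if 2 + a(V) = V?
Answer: 10*I ≈ 10.0*I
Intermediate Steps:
a(V) = -2 + V
√(a(11) + (1 - 11*c)) = √((-2 + 11) + (1 - 11*10)) = √(9 + (1 - 110)) = √(9 - 109) = √(-100) = 10*I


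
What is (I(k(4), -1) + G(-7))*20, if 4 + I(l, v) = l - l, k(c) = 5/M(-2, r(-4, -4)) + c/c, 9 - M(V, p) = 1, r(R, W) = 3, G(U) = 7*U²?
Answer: 6780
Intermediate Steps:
M(V, p) = 8 (M(V, p) = 9 - 1*1 = 9 - 1 = 8)
k(c) = 13/8 (k(c) = 5/8 + c/c = 5*(⅛) + 1 = 5/8 + 1 = 13/8)
I(l, v) = -4 (I(l, v) = -4 + (l - l) = -4 + 0 = -4)
(I(k(4), -1) + G(-7))*20 = (-4 + 7*(-7)²)*20 = (-4 + 7*49)*20 = (-4 + 343)*20 = 339*20 = 6780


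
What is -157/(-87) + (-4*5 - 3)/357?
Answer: 18016/10353 ≈ 1.7402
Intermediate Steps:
-157/(-87) + (-4*5 - 3)/357 = -157*(-1/87) + (-20 - 3)*(1/357) = 157/87 - 23*1/357 = 157/87 - 23/357 = 18016/10353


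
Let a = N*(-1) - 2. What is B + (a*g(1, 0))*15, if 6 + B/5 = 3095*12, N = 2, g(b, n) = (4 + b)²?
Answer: 184170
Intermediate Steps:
a = -4 (a = 2*(-1) - 2 = -2 - 2 = -4)
B = 185670 (B = -30 + 5*(3095*12) = -30 + 5*37140 = -30 + 185700 = 185670)
B + (a*g(1, 0))*15 = 185670 - 4*(4 + 1)²*15 = 185670 - 4*5²*15 = 185670 - 4*25*15 = 185670 - 100*15 = 185670 - 1500 = 184170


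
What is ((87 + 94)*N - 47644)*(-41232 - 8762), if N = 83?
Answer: 1630854274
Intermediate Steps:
((87 + 94)*N - 47644)*(-41232 - 8762) = ((87 + 94)*83 - 47644)*(-41232 - 8762) = (181*83 - 47644)*(-49994) = (15023 - 47644)*(-49994) = -32621*(-49994) = 1630854274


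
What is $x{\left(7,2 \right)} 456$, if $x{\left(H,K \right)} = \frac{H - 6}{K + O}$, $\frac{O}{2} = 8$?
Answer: $\frac{76}{3} \approx 25.333$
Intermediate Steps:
$O = 16$ ($O = 2 \cdot 8 = 16$)
$x{\left(H,K \right)} = \frac{-6 + H}{16 + K}$ ($x{\left(H,K \right)} = \frac{H - 6}{K + 16} = \frac{-6 + H}{16 + K}$)
$x{\left(7,2 \right)} 456 = \frac{-6 + 7}{16 + 2} \cdot 456 = \frac{1}{18} \cdot 1 \cdot 456 = \frac{1}{18} \cdot 456 = \frac{76}{3}$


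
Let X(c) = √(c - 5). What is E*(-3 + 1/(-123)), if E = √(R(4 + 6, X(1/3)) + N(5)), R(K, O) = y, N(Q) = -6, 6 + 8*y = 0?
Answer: -185*I*√3/41 ≈ -7.8154*I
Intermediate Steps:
y = -¾ (y = -¾ + (⅛)*0 = -¾ + 0 = -¾ ≈ -0.75000)
X(c) = √(-5 + c)
R(K, O) = -¾
E = 3*I*√3/2 (E = √(-¾ - 6) = √(-27/4) = 3*I*√3/2 ≈ 2.5981*I)
E*(-3 + 1/(-123)) = (3*I*√3/2)*(-3 + 1/(-123)) = (3*I*√3/2)*(-3 - 1/123) = (3*I*√3/2)*(-370/123) = -185*I*√3/41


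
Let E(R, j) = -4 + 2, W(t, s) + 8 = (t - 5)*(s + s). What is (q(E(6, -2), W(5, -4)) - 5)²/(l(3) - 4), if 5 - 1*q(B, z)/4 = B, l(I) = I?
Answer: -529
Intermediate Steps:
W(t, s) = -8 + 2*s*(-5 + t) (W(t, s) = -8 + (t - 5)*(s + s) = -8 + (-5 + t)*(2*s) = -8 + 2*s*(-5 + t))
E(R, j) = -2
q(B, z) = 20 - 4*B
(q(E(6, -2), W(5, -4)) - 5)²/(l(3) - 4) = ((20 - 4*(-2)) - 5)²/(3 - 4) = ((20 + 8) - 5)²/(-1) = (28 - 5)²*(-1) = 23²*(-1) = 529*(-1) = -529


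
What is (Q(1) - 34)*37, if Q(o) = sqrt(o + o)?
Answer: -1258 + 37*sqrt(2) ≈ -1205.7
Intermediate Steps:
Q(o) = sqrt(2)*sqrt(o) (Q(o) = sqrt(2*o) = sqrt(2)*sqrt(o))
(Q(1) - 34)*37 = (sqrt(2)*sqrt(1) - 34)*37 = (sqrt(2)*1 - 34)*37 = (sqrt(2) - 34)*37 = (-34 + sqrt(2))*37 = -1258 + 37*sqrt(2)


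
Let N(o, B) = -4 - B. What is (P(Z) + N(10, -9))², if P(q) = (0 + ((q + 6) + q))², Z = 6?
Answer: 108241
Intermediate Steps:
P(q) = (6 + 2*q)² (P(q) = (0 + ((6 + q) + q))² = (0 + (6 + 2*q))² = (6 + 2*q)²)
(P(Z) + N(10, -9))² = (4*(3 + 6)² + (-4 - 1*(-9)))² = (4*9² + (-4 + 9))² = (4*81 + 5)² = (324 + 5)² = 329² = 108241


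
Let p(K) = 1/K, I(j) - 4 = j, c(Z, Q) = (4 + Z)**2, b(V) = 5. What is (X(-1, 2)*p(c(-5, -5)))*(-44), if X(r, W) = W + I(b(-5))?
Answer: -484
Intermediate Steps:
I(j) = 4 + j
X(r, W) = 9 + W (X(r, W) = W + (4 + 5) = W + 9 = 9 + W)
(X(-1, 2)*p(c(-5, -5)))*(-44) = ((9 + 2)/((4 - 5)**2))*(-44) = (11/((-1)**2))*(-44) = (11/1)*(-44) = (11*1)*(-44) = 11*(-44) = -484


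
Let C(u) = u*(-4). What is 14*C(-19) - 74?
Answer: 990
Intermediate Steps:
C(u) = -4*u
14*C(-19) - 74 = 14*(-4*(-19)) - 74 = 14*76 - 74 = 1064 - 74 = 990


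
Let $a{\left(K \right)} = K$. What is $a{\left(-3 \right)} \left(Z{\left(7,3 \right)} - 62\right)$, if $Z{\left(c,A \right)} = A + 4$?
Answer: $165$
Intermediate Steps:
$Z{\left(c,A \right)} = 4 + A$
$a{\left(-3 \right)} \left(Z{\left(7,3 \right)} - 62\right) = - 3 \left(\left(4 + 3\right) - 62\right) = - 3 \left(7 - 62\right) = \left(-3\right) \left(-55\right) = 165$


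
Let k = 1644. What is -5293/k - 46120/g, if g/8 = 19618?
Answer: -56657867/16125996 ≈ -3.5135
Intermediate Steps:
g = 156944 (g = 8*19618 = 156944)
-5293/k - 46120/g = -5293/1644 - 46120/156944 = -5293*1/1644 - 46120*1/156944 = -5293/1644 - 5765/19618 = -56657867/16125996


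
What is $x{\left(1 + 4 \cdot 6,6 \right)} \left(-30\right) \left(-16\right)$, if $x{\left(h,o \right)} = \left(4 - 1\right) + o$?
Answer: $4320$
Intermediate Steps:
$x{\left(h,o \right)} = 3 + o$
$x{\left(1 + 4 \cdot 6,6 \right)} \left(-30\right) \left(-16\right) = \left(3 + 6\right) \left(-30\right) \left(-16\right) = 9 \left(-30\right) \left(-16\right) = \left(-270\right) \left(-16\right) = 4320$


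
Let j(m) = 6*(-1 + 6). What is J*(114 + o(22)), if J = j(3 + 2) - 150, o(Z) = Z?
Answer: -16320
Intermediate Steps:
j(m) = 30 (j(m) = 6*5 = 30)
J = -120 (J = 30 - 150 = -120)
J*(114 + o(22)) = -120*(114 + 22) = -120*136 = -16320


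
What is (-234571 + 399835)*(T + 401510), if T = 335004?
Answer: 121719249696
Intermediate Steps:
(-234571 + 399835)*(T + 401510) = (-234571 + 399835)*(335004 + 401510) = 165264*736514 = 121719249696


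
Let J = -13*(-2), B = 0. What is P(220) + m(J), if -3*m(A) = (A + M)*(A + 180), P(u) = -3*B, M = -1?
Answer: -5150/3 ≈ -1716.7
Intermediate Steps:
P(u) = 0 (P(u) = -3*0 = 0)
J = 26
m(A) = -(-1 + A)*(180 + A)/3 (m(A) = -(A - 1)*(A + 180)/3 = -(-1 + A)*(180 + A)/3)
P(220) + m(J) = 0 + (60 - 179/3*26 - ⅓*26²) = 0 + (60 - 4654/3 - ⅓*676) = 0 + (60 - 4654/3 - 676/3) = 0 - 5150/3 = -5150/3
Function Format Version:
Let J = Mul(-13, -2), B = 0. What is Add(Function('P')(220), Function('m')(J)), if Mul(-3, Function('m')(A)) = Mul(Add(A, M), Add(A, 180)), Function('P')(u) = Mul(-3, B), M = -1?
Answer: Rational(-5150, 3) ≈ -1716.7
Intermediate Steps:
Function('P')(u) = 0 (Function('P')(u) = Mul(-3, 0) = 0)
J = 26
Function('m')(A) = Mul(Rational(-1, 3), Add(-1, A), Add(180, A)) (Function('m')(A) = Mul(Rational(-1, 3), Mul(Add(A, -1), Add(A, 180))) = Mul(Rational(-1, 3), Mul(Add(-1, A), Add(180, A))) = Mul(Rational(-1, 3), Add(-1, A), Add(180, A)))
Add(Function('P')(220), Function('m')(J)) = Add(0, Add(60, Mul(Rational(-179, 3), 26), Mul(Rational(-1, 3), Pow(26, 2)))) = Add(0, Add(60, Rational(-4654, 3), Mul(Rational(-1, 3), 676))) = Add(0, Add(60, Rational(-4654, 3), Rational(-676, 3))) = Add(0, Rational(-5150, 3)) = Rational(-5150, 3)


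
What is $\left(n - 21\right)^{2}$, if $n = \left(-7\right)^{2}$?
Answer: $784$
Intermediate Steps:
$n = 49$
$\left(n - 21\right)^{2} = \left(49 - 21\right)^{2} = 28^{2} = 784$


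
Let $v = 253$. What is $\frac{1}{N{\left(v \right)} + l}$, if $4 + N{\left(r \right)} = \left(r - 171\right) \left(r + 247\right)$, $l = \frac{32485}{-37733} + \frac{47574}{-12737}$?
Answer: $\frac{480605221}{19700682768929} \approx 2.4395 \cdot 10^{-5}$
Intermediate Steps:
$l = - \frac{2208871187}{480605221}$ ($l = 32485 \left(- \frac{1}{37733}\right) + 47574 \left(- \frac{1}{12737}\right) = - \frac{32485}{37733} - \frac{47574}{12737} = - \frac{2208871187}{480605221} \approx -4.596$)
$N{\left(r \right)} = -4 + \left(-171 + r\right) \left(247 + r\right)$ ($N{\left(r \right)} = -4 + \left(r - 171\right) \left(r + 247\right) = -4 + \left(-171 + r\right) \left(247 + r\right)$)
$\frac{1}{N{\left(v \right)} + l} = \frac{1}{\left(-42241 + 253^{2} + 76 \cdot 253\right) - \frac{2208871187}{480605221}} = \frac{1}{\left(-42241 + 64009 + 19228\right) - \frac{2208871187}{480605221}} = \frac{1}{40996 - \frac{2208871187}{480605221}} = \frac{1}{\frac{19700682768929}{480605221}} = \frac{480605221}{19700682768929}$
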